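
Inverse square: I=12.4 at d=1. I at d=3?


I₁d₁² = I₂d₂²
I₂ = I₁ × (d₁/d₂)²
= 12.4 × (1/3)²
= 12.4 × 1/9
= 12.4/9
≈ 1.3778

1.3778


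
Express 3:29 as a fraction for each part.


Total parts = 3 + 29 = 32
First part: 3/32 = 3/32
Second part: 29/32 = 29/32
= 3/32 and 29/32

3/32 and 29/32


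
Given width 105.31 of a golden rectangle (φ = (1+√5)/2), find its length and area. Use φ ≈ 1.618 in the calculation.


φ = (1 + √5) / 2 ≈ 1.618
Length = width × φ = 105.31 × 1.618 = 170.39158
≈ 170.39
Area = width × length = 105.31 × 170.39158 = 17943.9372898 ≈ 17943.94
= Length: 170.39, Area: 17943.94

Length: 170.39, Area: 17943.94


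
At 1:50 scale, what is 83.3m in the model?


Model size = real / scale
= 83.3 / 50
= 1.6660 m

1.6660 m


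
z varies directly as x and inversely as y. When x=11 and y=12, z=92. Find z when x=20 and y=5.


z = k·x/y
Solve for k using the known point: k = z·y/x = 92×12/11 = 1104/11 ≈ 100.3636
Now evaluate at x=20, y=5:
z = k × 20 / 5 = (1104 × 20) / (11 × 5) = 22080/55
≈ 401.4545

401.4545


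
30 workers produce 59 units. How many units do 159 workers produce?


Direct proportion: y/x = constant
k = 59/30 ≈ 1.9667
y₂ = k × 159 = 59 × 159 / 30 = 9381/30
= 312.70

312.70


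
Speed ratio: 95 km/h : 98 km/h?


Ratio = 95:98
GCD = 1
Simplified = 95:98
Time ratio (same distance) = 98:95
Speed ratio = 95:98

95:98


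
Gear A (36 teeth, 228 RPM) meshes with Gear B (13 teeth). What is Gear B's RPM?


Gear ratio = 36:13 = 36:13
RPM_B = RPM_A × (teeth_A / teeth_B)
= 228 × (36/13)
= 631.4 RPM

631.4 RPM


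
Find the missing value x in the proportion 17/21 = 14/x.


Cross multiply: 17 × x = 21 × 14
17x = 294
x = 294 / 17
= 17.29

17.29


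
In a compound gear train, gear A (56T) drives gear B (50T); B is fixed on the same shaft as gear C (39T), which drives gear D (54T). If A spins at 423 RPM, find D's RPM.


Stage 1: RPM_B = RPM_A × t_A/t_B = 423 × 56/50 = 23688/50 = 473.76
B and C share a shaft → RPM_C = RPM_B
Stage 2: RPM_D = RPM_C × t_C/t_D = RPM_A × (t_A×t_C)/(t_B×t_D)
Overall ratio = (56×39)/(50×54) = 2184/2700
RPM_D = 423 × 2184/2700 = 923832/2700
= 342.16 RPM

342.16 RPM


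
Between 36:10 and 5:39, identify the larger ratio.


36/10 = 3.6000
5/39 = 0.1282
3.6000 > 0.1282, so 36:10 is greater
= 36:10

36:10


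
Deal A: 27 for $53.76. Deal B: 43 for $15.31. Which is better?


Deal A: $53.76/27 = $1.9911/unit
Deal B: $15.31/43 = $0.3560/unit
B is cheaper per unit
= Deal B

Deal B


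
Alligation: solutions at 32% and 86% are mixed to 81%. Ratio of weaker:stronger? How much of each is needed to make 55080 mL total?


Let x parts of 32% mix with y parts of 86%.
32x + 86y = 81(x + y)
32x + 86y = 81x + 81y
x(32 - 81) = y(81 - 86)
x/y = (86 - 81)/(81 - 32) = 5/49
Simplify: 5:49
Total parts = 54; one part = 55080/54 = 1020.00 mL
32% solution: 5×1020.00 = 5100.00 mL
86% solution: 49×1020.00 = 49980.00 mL
= ratio 5:49; 5100.00 mL and 49980.00 mL

ratio 5:49; 5100.00 mL and 49980.00 mL


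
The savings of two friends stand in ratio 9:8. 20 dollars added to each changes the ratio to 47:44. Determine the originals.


Let A = 9k, B = 8k.
(9k + 20) / (8k + 20) = 47/44
Cross-multiply: 44(9k + 20) = 47(8k + 20)
396k + 880 = 376k + 940
396k - 376k = 940 - 880
20k = 60
k = 60/20 = 3
A = 9×3 = 27, B = 8×3 = 24
= A = 27, B = 24

A = 27, B = 24


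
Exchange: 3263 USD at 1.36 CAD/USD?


Amount × rate = 3263 × 1.36
= 4437.68 CAD

4437.68 CAD


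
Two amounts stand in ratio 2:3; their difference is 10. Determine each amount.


Let A = 2k, B = 3k.
3k - 2k = 10
1k = 10 → k = 10/1 = 10
A = 2×10 = 20, B = 3×10 = 30
= A = 20, B = 30

A = 20, B = 30


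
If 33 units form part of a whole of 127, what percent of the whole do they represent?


Percentage = (part / whole) × 100
= (33 / 127) × 100
≈ 25.98%

25.98%


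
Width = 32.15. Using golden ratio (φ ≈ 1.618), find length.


φ = (1 + √5) / 2 ≈ 1.618
Length = width × φ = 32.15 × 1.618 = 52.0187
≈ 52.02

52.02


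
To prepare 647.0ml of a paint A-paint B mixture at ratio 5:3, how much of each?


Total parts = 5 + 3 = 8
paint A: 647.0 × 5/8 = 404.4ml
paint B: 647.0 × 3/8 = 242.6ml
= 404.4ml and 242.6ml

404.4ml and 242.6ml


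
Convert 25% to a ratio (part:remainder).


25% means 25 parts out of 100; remainder = 75
Part : remainder = 25:75
GCD = 25
= 1:3

1:3


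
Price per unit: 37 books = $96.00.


Unit rate = total / quantity
= 96.00 / 37
= $2.59 per unit

$2.59 per unit


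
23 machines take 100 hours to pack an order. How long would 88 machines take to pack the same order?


Inverse proportion: x × y = constant
k = 23 × 100 = 2300
y₂ = k / 88 = 2300 / 88
= 26.14

26.14


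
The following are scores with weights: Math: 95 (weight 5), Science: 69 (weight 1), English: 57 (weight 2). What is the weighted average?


Numerator = 95×5 + 69×1 + 57×2
= 475 + 69 + 114
= 658
Total weight = 8
Weighted avg = 658/8
= 82.25

82.25


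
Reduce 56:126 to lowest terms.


GCD(56, 126) = 14
56/14 : 126/14
= 4:9

4:9


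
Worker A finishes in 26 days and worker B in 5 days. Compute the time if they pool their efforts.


Rate of A = 1/26 per day
Rate of B = 1/5 per day
Combined rate = 1/26 + 1/5 = 31/130 ≈ 0.2385 per day
Days = 1 / combined rate = 130/31
≈ 4.19 days

4.19 days


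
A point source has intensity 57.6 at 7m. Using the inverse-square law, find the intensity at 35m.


I₁d₁² = I₂d₂²
I₂ = I₁ × (d₁/d₂)²
= 57.6 × (7/35)²
= 57.6 × 49/1225
= 2822.4/1225
= 2.3040

2.3040


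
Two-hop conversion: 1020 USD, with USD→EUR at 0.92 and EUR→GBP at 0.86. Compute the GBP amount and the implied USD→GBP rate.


Step 1: 1020 USD × 0.92 = 938.40 EUR
Step 2: 938.40 EUR × 0.86 = 807.02 GBP
Implied rate USD→GBP = 0.92 × 0.86 = 0.7912
= 807.02 GBP; implied rate 0.7912 GBP/USD

807.02 GBP; implied rate 0.7912 GBP/USD


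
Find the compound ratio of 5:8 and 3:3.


Compound ratio = (5×3) : (8×3)
= 15:24
GCD = 3
= 5:8

5:8


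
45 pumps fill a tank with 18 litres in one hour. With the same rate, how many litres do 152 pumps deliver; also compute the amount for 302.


Direct proportion: y/x = constant
k = 18/45 = 0.4000
y at x=152: k × 152 = 18 × 152 / 45 = 2736/45 = 60.80
y at x=302: k × 302 = 18 × 302 / 45 = 5436/45 = 120.80
= 60.80 and 120.80

60.80 and 120.80


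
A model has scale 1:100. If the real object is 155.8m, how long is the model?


Model size = real / scale
= 155.8 / 100
= 1.5580 m

1.5580 m


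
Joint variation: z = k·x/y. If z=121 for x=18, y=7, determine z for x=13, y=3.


z = k·x/y
Solve for k using the known point: k = z·y/x = 121×7/18 = 847/18 ≈ 47.0556
Now evaluate at x=13, y=3:
z = k × 13 / 3 = (847 × 13) / (18 × 3) = 11011/54
≈ 203.9074

203.9074


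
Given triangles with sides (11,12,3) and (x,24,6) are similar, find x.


Scale factor = 24/12 = 2
Missing side = 11 × 2
= 22.0

22.0


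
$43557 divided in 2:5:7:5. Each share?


Total parts = 2 + 5 + 7 + 5 = 19
Part 1: 43557 × 2/19 = 4584.95
Part 2: 43557 × 5/19 = 11462.37
Part 3: 43557 × 7/19 = 16047.32
Part 4: 43557 × 5/19 = 11462.37
= Part 1: $4584.95, Part 2: $11462.37, Part 3: $16047.32, Part 4: $11462.37

Part 1: $4584.95, Part 2: $11462.37, Part 3: $16047.32, Part 4: $11462.37


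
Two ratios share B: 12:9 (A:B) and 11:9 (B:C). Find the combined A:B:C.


Match B: multiply A:B by 11 → 132:99
Multiply B:C by 9 → 99:81
Combined: 132:99:81
GCD = 3
= 44:33:27

44:33:27


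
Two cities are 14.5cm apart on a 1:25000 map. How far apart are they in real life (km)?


Real distance = map distance × scale
= 14.5cm × 25000
= 362500 cm = 3625.0 m
= 3.625 km

3.625 km


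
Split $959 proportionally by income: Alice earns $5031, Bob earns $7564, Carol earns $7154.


Total income = 5031 + 7564 + 7154 = $19749
Alice: $959 × 5031/19749 = $244.30
Bob: $959 × 7564/19749 = $367.30
Carol: $959 × 7154/19749 = $347.39
= Alice: $244.30, Bob: $367.30, Carol: $347.39

Alice: $244.30, Bob: $367.30, Carol: $347.39


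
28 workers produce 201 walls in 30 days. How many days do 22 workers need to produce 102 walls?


Days ∝ work / workers, so d₂ = d₁ × (m₁/m₂) × (w₂/w₁)
Workers factor (inverse): 28/22 ≈ 1.2727
Work factor (direct): 102/201 ≈ 0.5075
d₂ = 30 × 28/22 × 102/201 = (30 × 28 × 102) / (22 × 201) = 85680/4422
≈ 19.38 days

19.38 days


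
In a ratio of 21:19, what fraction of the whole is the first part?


Total parts = 21 + 19 = 40
First part: 21/40 = 21/40
= 21/40

21/40


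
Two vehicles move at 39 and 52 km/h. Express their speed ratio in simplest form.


Ratio = 39:52
GCD = 13
Simplified = 3:4
Time ratio (same distance) = 4:3
Speed ratio = 3:4

3:4


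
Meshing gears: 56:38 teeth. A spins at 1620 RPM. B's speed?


Gear ratio = 56:38 = 28:19
RPM_B = RPM_A × (teeth_A / teeth_B)
= 1620 × (56/38)
= 2387.4 RPM

2387.4 RPM


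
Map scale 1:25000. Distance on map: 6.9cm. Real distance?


Real distance = map distance × scale
= 6.9cm × 25000
= 172500 cm = 1725.0 m
= 1.725 km

1.725 km


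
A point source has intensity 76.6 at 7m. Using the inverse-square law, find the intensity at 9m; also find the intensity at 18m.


I₁d₁² = I₂d₂²
I at 9m = 76.6 × (7/9)² = 76.6 × 49/81 = 3753.4/81 ≈ 46.3383
I at 18m = 76.6 × (7/18)² = 76.6 × 49/324 = 3753.4/324 ≈ 11.5846
= 46.3383 and 11.5846

46.3383 and 11.5846


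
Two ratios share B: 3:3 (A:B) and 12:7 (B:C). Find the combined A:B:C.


Match B: multiply A:B by 12 → 36:36
Multiply B:C by 3 → 36:21
Combined: 36:36:21
GCD = 3
= 12:12:7

12:12:7


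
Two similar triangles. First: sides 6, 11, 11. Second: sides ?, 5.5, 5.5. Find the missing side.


Scale factor = 5.5/11 = 0.5
Missing side = 6 × 0.5
= 3.0

3.0


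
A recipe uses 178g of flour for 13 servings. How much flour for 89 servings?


Direct proportion: y/x = constant
k = 178/13 ≈ 13.6923
y₂ = k × 89 = 178 × 89 / 13 = 15842/13
≈ 1218.62

1218.62


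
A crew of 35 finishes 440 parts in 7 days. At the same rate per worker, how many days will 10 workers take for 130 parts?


Days ∝ work / workers, so d₂ = d₁ × (m₁/m₂) × (w₂/w₁)
Workers factor (inverse): 35/10 = 3.5000
Work factor (direct): 130/440 ≈ 0.2955
d₂ = 7 × 35/10 × 130/440 = (7 × 35 × 130) / (10 × 440) = 31850/4400
≈ 7.24 days

7.24 days


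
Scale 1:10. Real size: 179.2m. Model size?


Model size = real / scale
= 179.2 / 10
= 17.9200 m

17.9200 m


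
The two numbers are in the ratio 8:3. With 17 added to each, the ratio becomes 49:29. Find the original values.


Let A = 8k, B = 3k.
(8k + 17) / (3k + 17) = 49/29
Cross-multiply: 29(8k + 17) = 49(3k + 17)
232k + 493 = 147k + 833
232k - 147k = 833 - 493
85k = 340
k = 340/85 = 4
A = 8×4 = 32, B = 3×4 = 12
= A = 32, B = 12

A = 32, B = 12


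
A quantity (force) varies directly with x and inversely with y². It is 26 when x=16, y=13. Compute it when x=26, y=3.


z = k·x/y²
Solve for k using the known point: k = z·y²/x = 26×169/16 = 4394/16 = 274.6250
Now evaluate at x=26, y=3:
z = k × 26 / 9 = (4394 × 26) / (16 × 9) = 114244/144
≈ 793.3611

793.3611


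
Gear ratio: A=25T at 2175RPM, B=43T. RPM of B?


Gear ratio = 25:43 = 25:43
RPM_B = RPM_A × (teeth_A / teeth_B)
= 2175 × (25/43)
= 1264.5 RPM

1264.5 RPM


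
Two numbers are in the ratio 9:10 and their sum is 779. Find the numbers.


Let A = 9k, B = 10k.
9k + 10k = 779
19k = 779 → k = 779/19 = 41
A = 9×41 = 369, B = 10×41 = 410
= A = 369, B = 410

A = 369, B = 410


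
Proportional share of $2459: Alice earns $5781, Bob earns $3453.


Total income = 5781 + 3453 = $9234
Alice: $2459 × 5781/9234 = $1539.47
Bob: $2459 × 3453/9234 = $919.53
= Alice: $1539.47, Bob: $919.53

Alice: $1539.47, Bob: $919.53


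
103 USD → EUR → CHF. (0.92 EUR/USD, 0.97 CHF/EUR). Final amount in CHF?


Step 1: 103 USD × 0.92 = 94.76 EUR
Step 2: 94.76 EUR × 0.97 = 91.92 CHF
Implied rate USD→CHF = 0.92 × 0.97 = 0.8924
= 91.92 CHF

91.92 CHF


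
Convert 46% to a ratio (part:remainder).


46% means 46 parts out of 100; remainder = 54
Part : remainder = 46:54
GCD = 2
= 23:27

23:27


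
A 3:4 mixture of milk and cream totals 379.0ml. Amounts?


Total parts = 3 + 4 = 7
milk: 379.0 × 3/7 = 162.4ml
cream: 379.0 × 4/7 = 216.6ml
= 162.4ml and 216.6ml

162.4ml and 216.6ml


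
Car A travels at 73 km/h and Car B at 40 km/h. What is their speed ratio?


Ratio = 73:40
GCD = 1
Simplified = 73:40
Time ratio (same distance) = 40:73
Speed ratio = 73:40

73:40


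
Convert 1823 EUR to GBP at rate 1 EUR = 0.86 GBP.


Amount × rate = 1823 × 0.86
= 1567.78 GBP

1567.78 GBP


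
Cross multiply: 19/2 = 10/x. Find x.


Cross multiply: 19 × x = 2 × 10
19x = 20
x = 20 / 19
= 1.05

1.05


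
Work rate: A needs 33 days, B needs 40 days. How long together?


Rate of A = 1/33 per day
Rate of B = 1/40 per day
Combined rate = 1/33 + 1/40 = 73/1320 ≈ 0.0553 per day
Days = 1 / combined rate = 1320/73
≈ 18.08 days

18.08 days


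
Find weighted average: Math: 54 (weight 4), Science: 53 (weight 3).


Numerator = 54×4 + 53×3
= 216 + 159
= 375
Total weight = 7
Weighted avg = 375/7
= 53.57

53.57


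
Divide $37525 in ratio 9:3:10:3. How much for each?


Total parts = 9 + 3 + 10 + 3 = 25
Part 1: 37525 × 9/25 = 13509.00
Part 2: 37525 × 3/25 = 4503.00
Part 3: 37525 × 10/25 = 15010.00
Part 4: 37525 × 3/25 = 4503.00
= Part 1: $13509.00, Part 2: $4503.00, Part 3: $15010.00, Part 4: $4503.00

Part 1: $13509.00, Part 2: $4503.00, Part 3: $15010.00, Part 4: $4503.00


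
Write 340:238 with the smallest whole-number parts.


GCD(340, 238) = 34
340/34 : 238/34
= 10:7

10:7


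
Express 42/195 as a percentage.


Percentage = (part / whole) × 100
= (42 / 195) × 100
≈ 21.54%

21.54%


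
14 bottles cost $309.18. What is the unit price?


Unit rate = total / quantity
= 309.18 / 14
= $22.08 per unit

$22.08 per unit


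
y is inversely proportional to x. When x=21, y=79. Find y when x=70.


Inverse proportion: x × y = constant
k = 21 × 79 = 1659
y₂ = k / 70 = 1659 / 70
= 23.70

23.70


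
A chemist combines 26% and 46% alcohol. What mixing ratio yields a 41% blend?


Let x parts of 26% mix with y parts of 46%.
26x + 46y = 41(x + y)
26x + 46y = 41x + 41y
x(26 - 41) = y(41 - 46)
x/y = (46 - 41)/(41 - 26) = 5/15
Simplify: 1:3
= 1:3

1:3


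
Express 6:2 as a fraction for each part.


Total parts = 6 + 2 = 8
First part: 6/8 = 3/4
Second part: 2/8 = 1/4
= 3/4 and 1/4

3/4 and 1/4


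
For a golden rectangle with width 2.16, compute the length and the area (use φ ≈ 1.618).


φ = (1 + √5) / 2 ≈ 1.618
Length = width × φ = 2.16 × 1.618 = 3.49488
≈ 3.49
Area = width × length = 2.16 × 3.49488 = 7.5489408 ≈ 7.55
= Length: 3.49, Area: 7.55

Length: 3.49, Area: 7.55


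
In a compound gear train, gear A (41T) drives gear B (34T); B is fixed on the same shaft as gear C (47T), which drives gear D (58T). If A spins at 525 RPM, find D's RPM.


Stage 1: RPM_B = RPM_A × t_A/t_B = 525 × 41/34 = 21525/34 ≈ 633.09
B and C share a shaft → RPM_C = RPM_B
Stage 2: RPM_D = RPM_C × t_C/t_D = RPM_A × (t_A×t_C)/(t_B×t_D)
Overall ratio = (41×47)/(34×58) = 1927/1972
RPM_D = 525 × 1927/1972 = 1011675/1972
≈ 513.02 RPM

513.02 RPM


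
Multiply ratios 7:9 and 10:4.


Compound ratio = (7×10) : (9×4)
= 70:36
GCD = 2
= 35:18

35:18


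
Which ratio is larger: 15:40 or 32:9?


15/40 = 0.3750
32/9 = 3.5556
0.3750 < 3.5556, so 15:40 is less
= 32:9

32:9


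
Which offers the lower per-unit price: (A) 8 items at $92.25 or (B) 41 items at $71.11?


Deal A: $92.25/8 = $11.5313/unit
Deal B: $71.11/41 = $1.7344/unit
B is cheaper per unit
= Deal B

Deal B


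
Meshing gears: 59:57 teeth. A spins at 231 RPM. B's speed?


Gear ratio = 59:57 = 59:57
RPM_B = RPM_A × (teeth_A / teeth_B)
= 231 × (59/57)
= 239.1 RPM

239.1 RPM


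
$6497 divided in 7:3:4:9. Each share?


Total parts = 7 + 3 + 4 + 9 = 23
Part 1: 6497 × 7/23 = 1977.35
Part 2: 6497 × 3/23 = 847.43
Part 3: 6497 × 4/23 = 1129.91
Part 4: 6497 × 9/23 = 2542.30
= Part 1: $1977.35, Part 2: $847.43, Part 3: $1129.91, Part 4: $2542.30

Part 1: $1977.35, Part 2: $847.43, Part 3: $1129.91, Part 4: $2542.30


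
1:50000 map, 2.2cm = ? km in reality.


Real distance = map distance × scale
= 2.2cm × 50000
= 110000 cm = 1100.0 m
= 1.100 km

1.100 km


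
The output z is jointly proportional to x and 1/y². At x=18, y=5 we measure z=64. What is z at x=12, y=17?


z = k·x/y²
Solve for k using the known point: k = z·y²/x = 64×25/18 = 1600/18 ≈ 88.8889
Now evaluate at x=12, y=17:
z = k × 12 / 289 = (1600 × 12) / (18 × 289) = 19200/5202
≈ 3.6909

3.6909


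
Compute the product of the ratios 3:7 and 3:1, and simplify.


Compound ratio = (3×3) : (7×1)
= 9:7
GCD = 1
= 9:7

9:7


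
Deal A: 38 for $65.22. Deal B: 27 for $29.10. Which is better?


Deal A: $65.22/38 = $1.7163/unit
Deal B: $29.10/27 = $1.0778/unit
B is cheaper per unit
= Deal B

Deal B


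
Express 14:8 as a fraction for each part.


Total parts = 14 + 8 = 22
First part: 14/22 = 7/11
Second part: 8/22 = 4/11
= 7/11 and 4/11

7/11 and 4/11


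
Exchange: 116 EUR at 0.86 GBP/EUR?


Amount × rate = 116 × 0.86
= 99.76 GBP

99.76 GBP


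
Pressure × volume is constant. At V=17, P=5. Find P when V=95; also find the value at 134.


Inverse proportion: x × y = constant
k = 17 × 5 = 85
At x=95: k/95 = 0.89
At x=134: k/134 = 0.63
= 0.89 and 0.63

0.89 and 0.63


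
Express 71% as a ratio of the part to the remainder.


71% means 71 parts out of 100; remainder = 29
Part : remainder = 71:29
GCD = 1
= 71:29

71:29


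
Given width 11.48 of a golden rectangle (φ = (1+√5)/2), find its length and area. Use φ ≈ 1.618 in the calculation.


φ = (1 + √5) / 2 ≈ 1.618
Length = width × φ = 11.48 × 1.618 = 18.57464
≈ 18.57
Area = width × length = 11.48 × 18.57464 = 213.2368672 ≈ 213.24
= Length: 18.57, Area: 213.24

Length: 18.57, Area: 213.24


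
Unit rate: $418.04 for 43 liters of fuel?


Unit rate = total / quantity
= 418.04 / 43
= $9.72 per unit

$9.72 per unit


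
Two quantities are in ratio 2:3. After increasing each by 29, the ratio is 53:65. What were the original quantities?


Let A = 2k, B = 3k.
(2k + 29) / (3k + 29) = 53/65
Cross-multiply: 65(2k + 29) = 53(3k + 29)
130k + 1885 = 159k + 1537
130k - 159k = 1537 - 1885
-29k = -348
k = -348/-29 = 12
A = 2×12 = 24, B = 3×12 = 36
= A = 24, B = 36

A = 24, B = 36


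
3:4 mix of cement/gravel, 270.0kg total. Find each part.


Total parts = 3 + 4 = 7
cement: 270.0 × 3/7 = 115.7kg
gravel: 270.0 × 4/7 = 154.3kg
= 115.7kg and 154.3kg

115.7kg and 154.3kg


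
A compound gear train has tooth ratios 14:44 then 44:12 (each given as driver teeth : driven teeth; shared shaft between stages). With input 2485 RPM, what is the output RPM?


Stage 1: RPM_B = RPM_A × t_A/t_B = 2485 × 14/44 = 34790/44 ≈ 790.68
B and C share a shaft → RPM_C = RPM_B
Stage 2: RPM_D = RPM_C × t_C/t_D = RPM_A × (t_A×t_C)/(t_B×t_D)
Overall ratio = (14×44)/(44×12) = 616/528
RPM_D = 2485 × 616/528 = 1530760/528
≈ 2899.17 RPM

2899.17 RPM


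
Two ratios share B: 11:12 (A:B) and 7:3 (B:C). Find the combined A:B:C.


Match B: multiply A:B by 7 → 77:84
Multiply B:C by 12 → 84:36
Combined: 77:84:36
GCD = 1
= 77:84:36

77:84:36


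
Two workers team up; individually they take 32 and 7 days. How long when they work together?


Rate of A = 1/32 per day
Rate of B = 1/7 per day
Combined rate = 1/32 + 1/7 = 39/224 ≈ 0.1741 per day
Days = 1 / combined rate = 224/39
≈ 5.74 days

5.74 days


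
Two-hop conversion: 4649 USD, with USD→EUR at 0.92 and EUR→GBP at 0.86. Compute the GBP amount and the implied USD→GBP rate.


Step 1: 4649 USD × 0.92 = 4277.08 EUR
Step 2: 4277.08 EUR × 0.86 = 3678.29 GBP
Implied rate USD→GBP = 0.92 × 0.86 = 0.7912
= 3678.29 GBP; implied rate 0.7912 GBP/USD

3678.29 GBP; implied rate 0.7912 GBP/USD


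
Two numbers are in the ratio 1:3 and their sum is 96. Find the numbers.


Let A = 1k, B = 3k.
1k + 3k = 96
4k = 96 → k = 96/4 = 24
A = 1×24 = 24, B = 3×24 = 72
= A = 24, B = 72

A = 24, B = 72


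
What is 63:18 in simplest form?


GCD(63, 18) = 9
63/9 : 18/9
= 7:2

7:2


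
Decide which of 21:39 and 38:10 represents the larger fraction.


21/39 = 0.5385
38/10 = 3.8000
0.5385 < 3.8000, so 21:39 is less
= 38:10

38:10


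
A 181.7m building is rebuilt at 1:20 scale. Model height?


Model size = real / scale
= 181.7 / 20
= 9.0850 m

9.0850 m


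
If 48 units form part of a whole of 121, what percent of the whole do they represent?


Percentage = (part / whole) × 100
= (48 / 121) × 100
≈ 39.67%

39.67%


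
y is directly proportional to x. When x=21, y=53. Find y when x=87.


Direct proportion: y/x = constant
k = 53/21 ≈ 2.5238
y₂ = k × 87 = 53 × 87 / 21 = 4611/21
≈ 219.57

219.57


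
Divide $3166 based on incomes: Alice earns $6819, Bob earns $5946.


Total income = 6819 + 5946 = $12765
Alice: $3166 × 6819/12765 = $1691.26
Bob: $3166 × 5946/12765 = $1474.74
= Alice: $1691.26, Bob: $1474.74

Alice: $1691.26, Bob: $1474.74


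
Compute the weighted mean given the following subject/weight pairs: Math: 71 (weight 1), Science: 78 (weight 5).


Numerator = 71×1 + 78×5
= 71 + 390
= 461
Total weight = 6
Weighted avg = 461/6
= 76.83

76.83


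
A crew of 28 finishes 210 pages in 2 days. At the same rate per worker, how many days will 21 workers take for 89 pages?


Days ∝ work / workers, so d₂ = d₁ × (m₁/m₂) × (w₂/w₁)
Workers factor (inverse): 28/21 ≈ 1.3333
Work factor (direct): 89/210 ≈ 0.4238
d₂ = 2 × 28/21 × 89/210 = (2 × 28 × 89) / (21 × 210) = 4984/4410
≈ 1.13 days

1.13 days


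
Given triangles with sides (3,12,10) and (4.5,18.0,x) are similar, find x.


Scale factor = 4.5/3 = 1.5
Missing side = 10 × 1.5
= 15.0

15.0


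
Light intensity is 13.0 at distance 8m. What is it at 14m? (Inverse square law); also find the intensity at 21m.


I₁d₁² = I₂d₂²
I at 14m = 13.0 × (8/14)² = 13.0 × 64/196 = 832/196 ≈ 4.2449
I at 21m = 13.0 × (8/21)² = 13.0 × 64/441 = 832/441 ≈ 1.8866
= 4.2449 and 1.8866

4.2449 and 1.8866


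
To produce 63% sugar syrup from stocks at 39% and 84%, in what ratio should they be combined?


Let x parts of 39% mix with y parts of 84%.
39x + 84y = 63(x + y)
39x + 84y = 63x + 63y
x(39 - 63) = y(63 - 84)
x/y = (84 - 63)/(63 - 39) = 21/24
Simplify: 7:8
= 7:8

7:8


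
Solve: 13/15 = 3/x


Cross multiply: 13 × x = 15 × 3
13x = 45
x = 45 / 13
= 3.46

3.46


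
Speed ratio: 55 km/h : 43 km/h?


Ratio = 55:43
GCD = 1
Simplified = 55:43
Time ratio (same distance) = 43:55
Speed ratio = 55:43

55:43


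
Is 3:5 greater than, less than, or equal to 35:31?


3/5 = 0.6000
35/31 = 1.1290
0.6000 < 1.1290, so 3:5 is less
= less than

less than


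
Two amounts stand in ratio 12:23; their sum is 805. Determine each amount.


Let A = 12k, B = 23k.
12k + 23k = 805
35k = 805 → k = 805/35 = 23
A = 12×23 = 276, B = 23×23 = 529
= A = 276, B = 529

A = 276, B = 529


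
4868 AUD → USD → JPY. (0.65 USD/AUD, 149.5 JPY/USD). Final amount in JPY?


Step 1: 4868 AUD × 0.65 = 3164.20 USD
Step 2: 3164.20 USD × 149.5 = 473047.90 JPY
Implied rate AUD→JPY = 0.65 × 149.5 = 97.1750
= 473047.90 JPY

473047.90 JPY


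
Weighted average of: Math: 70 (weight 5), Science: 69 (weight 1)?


Numerator = 70×5 + 69×1
= 350 + 69
= 419
Total weight = 6
Weighted avg = 419/6
= 69.83

69.83


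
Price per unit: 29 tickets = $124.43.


Unit rate = total / quantity
= 124.43 / 29
= $4.29 per unit

$4.29 per unit


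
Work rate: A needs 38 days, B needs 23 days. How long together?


Rate of A = 1/38 per day
Rate of B = 1/23 per day
Combined rate = 1/38 + 1/23 = 61/874 ≈ 0.0698 per day
Days = 1 / combined rate = 874/61
≈ 14.33 days

14.33 days


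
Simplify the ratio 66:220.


GCD(66, 220) = 22
66/22 : 220/22
= 3:10

3:10


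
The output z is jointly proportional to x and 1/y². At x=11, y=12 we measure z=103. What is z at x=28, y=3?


z = k·x/y²
Solve for k using the known point: k = z·y²/x = 103×144/11 = 14832/11 ≈ 1348.3636
Now evaluate at x=28, y=3:
z = k × 28 / 9 = (14832 × 28) / (11 × 9) = 415296/99
≈ 4194.9091

4194.9091


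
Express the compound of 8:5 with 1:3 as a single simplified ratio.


Compound ratio = (8×1) : (5×3)
= 8:15
GCD = 1
= 8:15

8:15


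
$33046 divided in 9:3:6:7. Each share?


Total parts = 9 + 3 + 6 + 7 = 25
Part 1: 33046 × 9/25 = 11896.56
Part 2: 33046 × 3/25 = 3965.52
Part 3: 33046 × 6/25 = 7931.04
Part 4: 33046 × 7/25 = 9252.88
= Part 1: $11896.56, Part 2: $3965.52, Part 3: $7931.04, Part 4: $9252.88

Part 1: $11896.56, Part 2: $3965.52, Part 3: $7931.04, Part 4: $9252.88


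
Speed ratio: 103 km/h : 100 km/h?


Ratio = 103:100
GCD = 1
Simplified = 103:100
Time ratio (same distance) = 100:103
Speed ratio = 103:100

103:100


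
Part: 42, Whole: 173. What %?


Percentage = (part / whole) × 100
= (42 / 173) × 100
≈ 24.28%

24.28%


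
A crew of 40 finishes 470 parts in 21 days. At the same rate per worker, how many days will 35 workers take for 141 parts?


Days ∝ work / workers, so d₂ = d₁ × (m₁/m₂) × (w₂/w₁)
Workers factor (inverse): 40/35 ≈ 1.1429
Work factor (direct): 141/470 = 0.3000
d₂ = 21 × 40/35 × 141/470 = (21 × 40 × 141) / (35 × 470) = 118440/16450
= 7.20 days

7.20 days


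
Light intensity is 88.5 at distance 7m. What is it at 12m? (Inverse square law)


I₁d₁² = I₂d₂²
I₂ = I₁ × (d₁/d₂)²
= 88.5 × (7/12)²
= 88.5 × 49/144
= 4336.5/144
≈ 30.1146

30.1146


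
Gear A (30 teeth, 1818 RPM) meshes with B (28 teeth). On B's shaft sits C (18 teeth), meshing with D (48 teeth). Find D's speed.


Stage 1: RPM_B = RPM_A × t_A/t_B = 1818 × 30/28 = 54540/28 ≈ 1947.86
B and C share a shaft → RPM_C = RPM_B
Stage 2: RPM_D = RPM_C × t_C/t_D = RPM_A × (t_A×t_C)/(t_B×t_D)
Overall ratio = (30×18)/(28×48) = 540/1344
RPM_D = 1818 × 540/1344 = 981720/1344
≈ 730.45 RPM

730.45 RPM


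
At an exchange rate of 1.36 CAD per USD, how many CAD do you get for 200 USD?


Amount × rate = 200 × 1.36
= 272.00 CAD

272.00 CAD


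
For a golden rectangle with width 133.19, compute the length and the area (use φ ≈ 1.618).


φ = (1 + √5) / 2 ≈ 1.618
Length = width × φ = 133.19 × 1.618 = 215.50142
≈ 215.50
Area = width × length = 133.19 × 215.50142 = 28702.6341298 ≈ 28702.63
= Length: 215.50, Area: 28702.63

Length: 215.50, Area: 28702.63


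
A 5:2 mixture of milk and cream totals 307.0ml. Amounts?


Total parts = 5 + 2 = 7
milk: 307.0 × 5/7 = 219.3ml
cream: 307.0 × 2/7 = 87.7ml
= 219.3ml and 87.7ml

219.3ml and 87.7ml


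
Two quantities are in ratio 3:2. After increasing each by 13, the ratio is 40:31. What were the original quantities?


Let A = 3k, B = 2k.
(3k + 13) / (2k + 13) = 40/31
Cross-multiply: 31(3k + 13) = 40(2k + 13)
93k + 403 = 80k + 520
93k - 80k = 520 - 403
13k = 117
k = 117/13 = 9
A = 3×9 = 27, B = 2×9 = 18
= A = 27, B = 18

A = 27, B = 18


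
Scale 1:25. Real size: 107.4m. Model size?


Model size = real / scale
= 107.4 / 25
= 4.2960 m

4.2960 m


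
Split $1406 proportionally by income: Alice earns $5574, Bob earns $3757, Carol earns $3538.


Total income = 5574 + 3757 + 3538 = $12869
Alice: $1406 × 5574/12869 = $608.99
Bob: $1406 × 3757/12869 = $410.47
Carol: $1406 × 3538/12869 = $386.54
= Alice: $608.99, Bob: $410.47, Carol: $386.54

Alice: $608.99, Bob: $410.47, Carol: $386.54


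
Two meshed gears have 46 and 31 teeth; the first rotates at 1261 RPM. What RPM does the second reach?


Gear ratio = 46:31 = 46:31
RPM_B = RPM_A × (teeth_A / teeth_B)
= 1261 × (46/31)
= 1871.2 RPM

1871.2 RPM


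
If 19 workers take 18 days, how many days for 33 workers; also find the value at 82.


Inverse proportion: x × y = constant
k = 19 × 18 = 342
At x=33: k/33 = 10.36
At x=82: k/82 = 4.17
= 10.36 and 4.17

10.36 and 4.17


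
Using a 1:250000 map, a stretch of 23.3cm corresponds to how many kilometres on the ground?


Real distance = map distance × scale
= 23.3cm × 250000
= 5825000 cm = 58250.0 m
= 58.250 km

58.250 km


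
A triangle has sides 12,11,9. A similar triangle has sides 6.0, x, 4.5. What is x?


Scale factor = 6.0/12 = 0.5
Missing side = 11 × 0.5
= 5.5

5.5


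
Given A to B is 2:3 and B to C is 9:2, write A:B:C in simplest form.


Match B: multiply A:B by 9 → 18:27
Multiply B:C by 3 → 27:6
Combined: 18:27:6
GCD = 3
= 6:9:2

6:9:2


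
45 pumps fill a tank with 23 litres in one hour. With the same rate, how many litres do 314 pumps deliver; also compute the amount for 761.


Direct proportion: y/x = constant
k = 23/45 ≈ 0.5111
y at x=314: k × 314 = 23 × 314 / 45 = 7222/45 ≈ 160.49
y at x=761: k × 761 = 23 × 761 / 45 = 17503/45 ≈ 388.96
= 160.49 and 388.96

160.49 and 388.96


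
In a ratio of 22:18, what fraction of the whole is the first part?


Total parts = 22 + 18 = 40
First part: 22/40 = 11/20
= 11/20

11/20


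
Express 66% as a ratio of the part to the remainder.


66% means 66 parts out of 100; remainder = 34
Part : remainder = 66:34
GCD = 2
= 33:17

33:17


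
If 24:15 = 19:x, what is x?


Cross multiply: 24 × x = 15 × 19
24x = 285
x = 285 / 24
= 11.88

11.88


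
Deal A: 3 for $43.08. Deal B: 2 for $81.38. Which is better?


Deal A: $43.08/3 = $14.3600/unit
Deal B: $81.38/2 = $40.6900/unit
A is cheaper per unit
= Deal A

Deal A


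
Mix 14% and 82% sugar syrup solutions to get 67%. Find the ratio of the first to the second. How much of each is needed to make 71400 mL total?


Let x parts of 14% mix with y parts of 82%.
14x + 82y = 67(x + y)
14x + 82y = 67x + 67y
x(14 - 67) = y(67 - 82)
x/y = (82 - 67)/(67 - 14) = 15/53
Simplify: 15:53
Total parts = 68; one part = 71400/68 = 1050.00 mL
14% solution: 15×1050.00 = 15750.00 mL
82% solution: 53×1050.00 = 55650.00 mL
= ratio 15:53; 15750.00 mL and 55650.00 mL

ratio 15:53; 15750.00 mL and 55650.00 mL


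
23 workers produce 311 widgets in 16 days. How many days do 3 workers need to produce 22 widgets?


Days ∝ work / workers, so d₂ = d₁ × (m₁/m₂) × (w₂/w₁)
Workers factor (inverse): 23/3 ≈ 7.6667
Work factor (direct): 22/311 ≈ 0.0707
d₂ = 16 × 23/3 × 22/311 = (16 × 23 × 22) / (3 × 311) = 8096/933
≈ 8.68 days

8.68 days


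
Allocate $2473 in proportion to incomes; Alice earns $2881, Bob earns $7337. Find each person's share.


Total income = 2881 + 7337 = $10218
Alice: $2473 × 2881/10218 = $697.27
Bob: $2473 × 7337/10218 = $1775.73
= Alice: $697.27, Bob: $1775.73

Alice: $697.27, Bob: $1775.73


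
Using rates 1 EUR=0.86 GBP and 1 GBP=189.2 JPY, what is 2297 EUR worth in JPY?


Step 1: 2297 EUR × 0.86 = 1975.42 GBP
Step 2: 1975.42 GBP × 189.2 = 373749.46 JPY
Implied rate EUR→JPY = 0.86 × 189.2 = 162.7120
= 373749.46 JPY

373749.46 JPY


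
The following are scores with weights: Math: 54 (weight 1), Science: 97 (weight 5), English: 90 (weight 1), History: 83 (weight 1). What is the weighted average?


Numerator = 54×1 + 97×5 + 90×1 + 83×1
= 54 + 485 + 90 + 83
= 712
Total weight = 8
Weighted avg = 712/8
= 89.00

89.00


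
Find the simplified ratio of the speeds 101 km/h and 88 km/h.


Ratio = 101:88
GCD = 1
Simplified = 101:88
Time ratio (same distance) = 88:101
Speed ratio = 101:88

101:88


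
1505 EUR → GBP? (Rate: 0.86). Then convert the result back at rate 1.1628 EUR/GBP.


Amount × rate = 1505 × 0.86 = 1294.30 GBP
Round-trip: 1294.30 × 1.1628 = 1505.01 EUR
= 1294.30 GBP, then 1505.01 EUR

1294.30 GBP, then 1505.01 EUR


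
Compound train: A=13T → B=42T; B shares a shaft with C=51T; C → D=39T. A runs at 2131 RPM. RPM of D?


Stage 1: RPM_B = RPM_A × t_A/t_B = 2131 × 13/42 = 27703/42 ≈ 659.60
B and C share a shaft → RPM_C = RPM_B
Stage 2: RPM_D = RPM_C × t_C/t_D = RPM_A × (t_A×t_C)/(t_B×t_D)
Overall ratio = (13×51)/(42×39) = 663/1638
RPM_D = 2131 × 663/1638 = 1412853/1638
≈ 862.55 RPM

862.55 RPM


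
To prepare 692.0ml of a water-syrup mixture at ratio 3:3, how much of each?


Total parts = 3 + 3 = 6
water: 692.0 × 3/6 = 346.0ml
syrup: 692.0 × 3/6 = 346.0ml
= 346.0ml and 346.0ml

346.0ml and 346.0ml


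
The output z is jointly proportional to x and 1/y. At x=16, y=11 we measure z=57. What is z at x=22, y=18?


z = k·x/y
Solve for k using the known point: k = z·y/x = 57×11/16 = 627/16 = 39.1875
Now evaluate at x=22, y=18:
z = k × 22 / 18 = (627 × 22) / (16 × 18) = 13794/288
≈ 47.8958

47.8958


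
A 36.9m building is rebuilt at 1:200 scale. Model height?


Model size = real / scale
= 36.9 / 200
= 0.1845 m

0.1845 m


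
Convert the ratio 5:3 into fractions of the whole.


Total parts = 5 + 3 = 8
First part: 5/8 = 5/8
Second part: 3/8 = 3/8
= 5/8 and 3/8

5/8 and 3/8


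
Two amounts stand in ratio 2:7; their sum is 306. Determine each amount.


Let A = 2k, B = 7k.
2k + 7k = 306
9k = 306 → k = 306/9 = 34
A = 2×34 = 68, B = 7×34 = 238
= A = 68, B = 238

A = 68, B = 238


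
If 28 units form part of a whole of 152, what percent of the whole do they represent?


Percentage = (part / whole) × 100
= (28 / 152) × 100
≈ 18.42%

18.42%


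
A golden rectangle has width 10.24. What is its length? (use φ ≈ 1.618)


φ = (1 + √5) / 2 ≈ 1.618
Length = width × φ = 10.24 × 1.618 = 16.56832
≈ 16.57

16.57


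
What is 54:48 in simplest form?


GCD(54, 48) = 6
54/6 : 48/6
= 9:8

9:8


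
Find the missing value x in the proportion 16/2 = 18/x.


Cross multiply: 16 × x = 2 × 18
16x = 36
x = 36 / 16
= 2.25

2.25


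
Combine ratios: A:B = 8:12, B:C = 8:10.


Match B: multiply A:B by 8 → 64:96
Multiply B:C by 12 → 96:120
Combined: 64:96:120
GCD = 8
= 8:12:15

8:12:15


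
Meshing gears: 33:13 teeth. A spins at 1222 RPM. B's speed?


Gear ratio = 33:13 = 33:13
RPM_B = RPM_A × (teeth_A / teeth_B)
= 1222 × (33/13)
= 3102.0 RPM

3102.0 RPM


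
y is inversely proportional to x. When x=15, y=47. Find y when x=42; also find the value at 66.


Inverse proportion: x × y = constant
k = 15 × 47 = 705
At x=42: k/42 = 16.79
At x=66: k/66 = 10.68
= 16.79 and 10.68

16.79 and 10.68


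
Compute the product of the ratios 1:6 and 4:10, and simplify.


Compound ratio = (1×4) : (6×10)
= 4:60
GCD = 4
= 1:15

1:15


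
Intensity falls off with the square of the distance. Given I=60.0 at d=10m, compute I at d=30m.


I₁d₁² = I₂d₂²
I₂ = I₁ × (d₁/d₂)²
= 60.0 × (10/30)²
= 60.0 × 100/900
= 6000/900
≈ 6.6667

6.6667


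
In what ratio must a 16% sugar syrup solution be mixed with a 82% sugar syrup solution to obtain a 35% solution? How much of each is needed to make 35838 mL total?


Let x parts of 16% mix with y parts of 82%.
16x + 82y = 35(x + y)
16x + 82y = 35x + 35y
x(16 - 35) = y(35 - 82)
x/y = (82 - 35)/(35 - 16) = 47/19
Simplify: 47:19
Total parts = 66; one part = 35838/66 = 543.00 mL
16% solution: 47×543.00 = 25521.00 mL
82% solution: 19×543.00 = 10317.00 mL
= ratio 47:19; 25521.00 mL and 10317.00 mL

ratio 47:19; 25521.00 mL and 10317.00 mL


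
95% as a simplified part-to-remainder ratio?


95% means 95 parts out of 100; remainder = 5
Part : remainder = 95:5
GCD = 5
= 19:1

19:1


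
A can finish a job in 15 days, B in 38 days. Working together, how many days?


Rate of A = 1/15 per day
Rate of B = 1/38 per day
Combined rate = 1/15 + 1/38 = 53/570 ≈ 0.0930 per day
Days = 1 / combined rate = 570/53
≈ 10.75 days

10.75 days


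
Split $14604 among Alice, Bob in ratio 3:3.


Total parts = 3 + 3 = 6
Alice: 14604 × 3/6 = 7302.00
Bob: 14604 × 3/6 = 7302.00
= Alice: $7302.00, Bob: $7302.00

Alice: $7302.00, Bob: $7302.00


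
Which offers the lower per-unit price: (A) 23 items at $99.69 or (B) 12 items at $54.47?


Deal A: $99.69/23 = $4.3343/unit
Deal B: $54.47/12 = $4.5392/unit
A is cheaper per unit
= Deal A

Deal A


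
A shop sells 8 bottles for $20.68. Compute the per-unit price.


Unit rate = total / quantity
= 20.68 / 8
= $2.59 per unit

$2.59 per unit


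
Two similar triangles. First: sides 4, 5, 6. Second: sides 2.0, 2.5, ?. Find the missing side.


Scale factor = 2.0/4 = 0.5
Missing side = 6 × 0.5
= 3.0

3.0


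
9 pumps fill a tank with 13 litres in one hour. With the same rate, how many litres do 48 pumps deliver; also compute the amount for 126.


Direct proportion: y/x = constant
k = 13/9 ≈ 1.4444
y at x=48: k × 48 = 13 × 48 / 9 = 624/9 ≈ 69.33
y at x=126: k × 126 = 13 × 126 / 9 = 1638/9 = 182.00
= 69.33 and 182.00

69.33 and 182.00


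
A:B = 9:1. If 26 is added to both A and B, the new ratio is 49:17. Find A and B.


Let A = 9k, B = 1k.
(9k + 26) / (1k + 26) = 49/17
Cross-multiply: 17(9k + 26) = 49(1k + 26)
153k + 442 = 49k + 1274
153k - 49k = 1274 - 442
104k = 832
k = 832/104 = 8
A = 9×8 = 72, B = 1×8 = 8
= A = 72, B = 8

A = 72, B = 8


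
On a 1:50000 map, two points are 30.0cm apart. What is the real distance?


Real distance = map distance × scale
= 30.0cm × 50000
= 1500000 cm = 15000.0 m
= 15.000 km

15.000 km


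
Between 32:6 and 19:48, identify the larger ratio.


32/6 = 5.3333
19/48 = 0.3958
5.3333 > 0.3958, so 32:6 is greater
= 32:6

32:6


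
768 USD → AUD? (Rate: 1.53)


Amount × rate = 768 × 1.53
= 1175.04 AUD

1175.04 AUD


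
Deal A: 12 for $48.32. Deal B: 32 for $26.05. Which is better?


Deal A: $48.32/12 = $4.0267/unit
Deal B: $26.05/32 = $0.8141/unit
B is cheaper per unit
= Deal B

Deal B


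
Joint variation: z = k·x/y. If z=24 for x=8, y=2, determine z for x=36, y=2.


z = k·x/y
Solve for k using the known point: k = z·y/x = 24×2/8 = 48/8 = 6.0000
Now evaluate at x=36, y=2:
z = k × 36 / 2 = (48 × 36) / (8 × 2) = 1728/16
= 108.0000

108.0000


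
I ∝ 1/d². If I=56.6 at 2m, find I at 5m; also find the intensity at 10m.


I₁d₁² = I₂d₂²
I at 5m = 56.6 × (2/5)² = 56.6 × 4/25 = 226.4/25 = 9.0560
I at 10m = 56.6 × (2/10)² = 56.6 × 4/100 = 226.4/100 = 2.2640
= 9.0560 and 2.2640

9.0560 and 2.2640


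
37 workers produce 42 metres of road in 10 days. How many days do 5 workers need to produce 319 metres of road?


Days ∝ work / workers, so d₂ = d₁ × (m₁/m₂) × (w₂/w₁)
Workers factor (inverse): 37/5 = 7.4000
Work factor (direct): 319/42 ≈ 7.5952
d₂ = 10 × 37/5 × 319/42 = (10 × 37 × 319) / (5 × 42) = 118030/210
≈ 562.05 days

562.05 days


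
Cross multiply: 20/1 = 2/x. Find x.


Cross multiply: 20 × x = 1 × 2
20x = 2
x = 2 / 20
= 0.10

0.10


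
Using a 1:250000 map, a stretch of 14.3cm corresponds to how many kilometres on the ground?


Real distance = map distance × scale
= 14.3cm × 250000
= 3575000 cm = 35750.0 m
= 35.750 km

35.750 km


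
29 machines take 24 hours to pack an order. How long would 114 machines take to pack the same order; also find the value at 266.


Inverse proportion: x × y = constant
k = 29 × 24 = 696
At x=114: k/114 = 6.11
At x=266: k/266 = 2.62
= 6.11 and 2.62

6.11 and 2.62


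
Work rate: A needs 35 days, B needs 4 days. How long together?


Rate of A = 1/35 per day
Rate of B = 1/4 per day
Combined rate = 1/35 + 1/4 = 39/140 ≈ 0.2786 per day
Days = 1 / combined rate = 140/39
≈ 3.59 days

3.59 days
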